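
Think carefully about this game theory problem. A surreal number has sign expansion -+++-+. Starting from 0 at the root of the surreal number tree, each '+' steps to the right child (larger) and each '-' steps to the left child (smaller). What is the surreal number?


Sign expansion: -+++-+
Rule: track bounds (lo, hi), initially (-inf, +inf). On '+', the current value becomes lo and we move to the simplest number in (value, hi): value + 1 if hi = +inf, otherwise the midpoint (value + hi)/2. On '-', the current value becomes hi and we move to value - 1 if lo = -inf, otherwise the midpoint (lo + value)/2.
Start at 0.
Step 1: sign = -, move left. Bounds: (-inf, 0). Value = -1
Step 2: sign = +, move right. Bounds: (-1, 0). Value = -1/2
Step 3: sign = +, move right. Bounds: (-1/2, 0). Value = -1/4
Step 4: sign = +, move right. Bounds: (-1/4, 0). Value = -1/8
Step 5: sign = -, move left. Bounds: (-1/4, -1/8). Value = -3/16
Step 6: sign = +, move right. Bounds: (-3/16, -1/8). Value = -5/32
The surreal number with sign expansion -+++-+ is -5/32.

-5/32


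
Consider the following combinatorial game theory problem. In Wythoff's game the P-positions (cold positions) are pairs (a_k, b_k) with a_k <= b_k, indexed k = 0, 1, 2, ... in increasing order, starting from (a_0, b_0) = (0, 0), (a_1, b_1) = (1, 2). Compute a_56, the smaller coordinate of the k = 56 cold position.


By Wythoff's theorem, a_k = floor(k * phi) and b_k = floor(k * phi^2) = a_k + k, where phi = (1 + sqrt(5))/2 is the golden ratio.
phi = (1 + sqrt(5))/2 = 1.618034
k = 56
k * phi = 56 * 1.618034 = 90.609903
a_56 = floor(k * phi) = 90

90


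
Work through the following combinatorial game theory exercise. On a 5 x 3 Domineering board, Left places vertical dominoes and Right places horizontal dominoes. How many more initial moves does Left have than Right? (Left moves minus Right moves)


Board is 5 x 3 (rows x cols).
Left (vertical) placements: (rows-1) * cols = 4 * 3 = 12
Right (horizontal) placements: rows * (cols-1) = 5 * 2 = 10
Advantage = Left - Right = 12 - 10 = 2

2


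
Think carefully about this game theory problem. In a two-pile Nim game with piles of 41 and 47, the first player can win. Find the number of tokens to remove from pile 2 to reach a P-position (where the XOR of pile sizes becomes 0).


Piles: 41 and 47
Current XOR: 41 XOR 47 = 6 (non-zero, so this is an N-position).
To make the XOR zero, we need to find a move that balances the piles.
For pile 2 (size 47): target = 47 XOR 6 = 41
We reduce pile 2 from 47 to 41.
Tokens removed: 47 - 41 = 6
Verification: 41 XOR 41 = 0

6


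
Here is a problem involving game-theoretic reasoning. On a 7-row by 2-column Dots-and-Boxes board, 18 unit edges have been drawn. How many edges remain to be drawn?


Grid: 7 x 2 boxes, i.e. 8 rows and 3 columns of dots.
Horizontal edges: (rows + 1) * cols = 8 * 2 = 16
Vertical edges: rows * (cols + 1) = 7 * 3 = 21
Total edges: 16 + 21 = 37
Edges drawn: 18
Remaining: 37 - 18 = 19

19


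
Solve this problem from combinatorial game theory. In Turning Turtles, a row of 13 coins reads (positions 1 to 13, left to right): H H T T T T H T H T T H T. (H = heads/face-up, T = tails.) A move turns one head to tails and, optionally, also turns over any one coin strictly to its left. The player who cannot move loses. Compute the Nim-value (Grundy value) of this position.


Coins: H H T T T T H T H T T H T
Key fact: a single head at position k behaves exactly like a Nim heap of size k (turning it to T and optionally flipping a coin at j < k corresponds to moving the heap from k to j, or to 0), and heads combine as a disjunctive sum (two heads at the same place would cancel, matching j XOR j = 0). So the Nim-value is the XOR of the 1-indexed positions of the heads.
Face-up positions (1-indexed): [1, 2, 7, 9, 12]
XOR 0 with 1: 0 XOR 1 = 1
XOR 1 with 2: 1 XOR 2 = 3
XOR 3 with 7: 3 XOR 7 = 4
XOR 4 with 9: 4 XOR 9 = 13
XOR 13 with 12: 13 XOR 12 = 1
Nim-value = 1

1


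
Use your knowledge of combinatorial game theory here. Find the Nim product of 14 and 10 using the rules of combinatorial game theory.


Nim multiplication is bilinear over XOR: (u XOR v) * w = (u*w) XOR (v*w).
So we split each operand into its bit components and XOR the pairwise Nim products.
14 = 2 + 4 + 8 (as XOR of powers of 2).
10 = 2 + 8 (as XOR of powers of 2).
Using the standard Nim-product table on single bits:
  2*2 = 3,   2*4 = 8,   2*8 = 12,
  4*4 = 6,   4*8 = 11,  8*8 = 13,
and  1*x = x (identity), k*l = l*k (commutative).
Pairwise Nim products:
  2 * 2 = 3
  2 * 8 = 12
  4 * 2 = 8
  4 * 8 = 11
  8 * 2 = 12
  8 * 8 = 13
XOR them: 3 XOR 12 XOR 8 XOR 11 XOR 12 XOR 13 = 13.
Result: 14 * 10 = 13 (in Nim).

13


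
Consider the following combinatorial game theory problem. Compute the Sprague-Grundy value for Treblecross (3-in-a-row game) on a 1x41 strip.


Treblecross: place X on empty cells; 3-in-a-row wins.
Playing within two cells of an existing X lets the opponent win at once, so sensible play treats the cells i-2..i+2 around each X as dead. The player left with no safe cell loses, so this is a normal-play take-away game on strips of safe cells.
Placing X at cell i (0-indexed) of a strip of k safe cells leaves independent strips of sizes max(0, i-2) and max(0, k-i-3). Hence G(k) = mex{ G(max(0,i-2)) XOR G(max(0,k-i-3)) : 0 <= i < k }, with G(0) = 0.
G(1): splits (0,0):0^0=0 -> mex({0}) = 1
G(2): splits (0,0):0^0=0 -> mex({0}) = 1
G(3): splits (0,0):0^0=0 -> mex({0}) = 1
G(4): splits (0,1):0^1=1 (0,0):0^0=0 -> mex({0, 1}) = 2
G(5): splits (0,2):0^1=1 (0,1):0^1=1 (0,0):0^0=0 -> mex({0, 1}) = 2
G(6) = mex({1}) = 0
G(7) = mex({0, 1, 2}) = 3
G(8) = mex({0, 1, 2}) = 3
G(9) = mex({0, 2}) = 1
G(10) = mex({0, 2, 3}) = 1
G(11) = mex({0, 3}) = 1
G(12) = mex({1, 3}) = 0
G(13) = mex({0, 1, 2, 3}) = 4
G(14) = mex({0, 1, 2}) = 3
G(15) = mex({0, 1, 2}) = 3
G(16) = mex({0, 1, 2, 4}) = 3
G(17) = mex({0, 1, 3, 4}) = 2
G(18) = mex({0, 1, 3, 4}) = 2
G(19) = mex({0, 1, 3, 5}) = 2
G(20) = mex({0, 1, 2, 3, 5}) = 4
G(21) = mex({0, 1, 2, 3, 5}) = 4
G(22) = mex({1, 2, 6}) = 0
G(23) = mex({0, 1, 2, 3, 4, 6}) = 5
G(24) = mex({0, 1, 2, 3, 4}) = 5
G(25) = mex({0, 1, 3, 4, 7}) = 2
G(26) = mex({0, 1, 3, 4, 5, 7}) = 2
G(27) = mex({0, 1, 3, 5}) = 2
G(28) = mex({0, 1, 2, 5}) = 3
G(29) = mex({0, 1, 2, 4, 5, 6}) = 3
G(30) = mex({1, 2, 4, 6}) = 0
G(31) = mex({0, 1, 2, 3, 4, 6}) = 5
G(32) = mex({1, 2, 3, 4, 7}) = 0
G(33) = mex({0, 3, 7}) = 1
G(34) = mex({0, 2, 3, 5, 7}) = 1
G(35) = mex({0, 2, 3, 5, 6}) = 1
G(36) = mex({0, 1, 2, 5, 6}) = 3
G(37) = mex({0, 1, 2, 4, 5, 6}) = 3
G(38) = mex({0, 1, 2, 4}) = 3
G(39) = mex({0, 1, 2, 3, 4, 7}) = 5
G(40) = mex({0, 1, 2, 3, 4, 5, 7}) = 6
G(41) = mex({0, 1, 2, 3, 5, 7}) = 4
Therefore G(41) = 4.

4


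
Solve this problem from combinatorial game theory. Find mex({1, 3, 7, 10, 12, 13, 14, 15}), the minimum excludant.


Set = {1, 3, 7, 10, 12, 13, 14, 15}
0 is NOT in the set. This is the mex.
mex = 0

0


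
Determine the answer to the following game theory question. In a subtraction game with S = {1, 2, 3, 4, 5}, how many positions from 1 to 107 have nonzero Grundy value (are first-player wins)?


Subtraction set S = {1, 2, 3, 4, 5}, so G(n) = n mod 6.
G(n) = 0 when n is a multiple of 6.
Multiples of 6 in [1, 107]: 17
N-positions (nonzero Grundy) = 107 - 17 = 90

90


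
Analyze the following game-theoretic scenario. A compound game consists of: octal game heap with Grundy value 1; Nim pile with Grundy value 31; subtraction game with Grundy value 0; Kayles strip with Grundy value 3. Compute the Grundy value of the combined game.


By the Sprague-Grundy theorem, the Grundy value of a sum of games is the XOR of individual Grundy values.
octal game heap: Grundy value = 1. Running XOR: 0 XOR 1 = 1
Nim pile: Grundy value = 31. Running XOR: 1 XOR 31 = 30
subtraction game: Grundy value = 0. Running XOR: 30 XOR 0 = 30
Kayles strip: Grundy value = 3. Running XOR: 30 XOR 3 = 29
The combined Grundy value is 29.

29


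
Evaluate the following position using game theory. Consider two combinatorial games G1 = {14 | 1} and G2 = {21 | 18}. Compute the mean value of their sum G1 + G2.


G1 = {14 | 1}, G2 = {21 | 18}
Each is a switch {a | b} with numbers a > b; its mean value is (a + b)/2, and mean value is additive over game sums: m(G1 + G2) = m(G1) + m(G2).
Mean of G1 = (14 + (1))/2 = 15/2 = 15/2
Mean of G2 = (21 + (18))/2 = 39/2 = 39/2
Mean of G1 + G2 = 15/2 + 39/2 = 27

27


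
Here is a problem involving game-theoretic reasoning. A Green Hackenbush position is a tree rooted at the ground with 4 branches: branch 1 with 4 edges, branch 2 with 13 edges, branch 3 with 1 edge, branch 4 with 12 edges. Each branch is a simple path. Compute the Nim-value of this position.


The tree has 4 branches from the ground vertex.
In Green Hackenbush, the Nim-value of a simple path of length k is k.
Branch 1: length 4, Nim-value = 4
Branch 2: length 13, Nim-value = 13
Branch 3: length 1, Nim-value = 1
Branch 4: length 12, Nim-value = 12
Total Nim-value = XOR of all branch values:
0 XOR 4 = 4
4 XOR 13 = 9
9 XOR 1 = 8
8 XOR 12 = 4
Nim-value of the tree = 4

4


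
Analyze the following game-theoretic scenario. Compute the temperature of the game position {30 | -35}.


The game is {30 | -35}, a switch {a | b} with numbers a > b.
Cooling {a | b} by t gives {a - t | b + t}, which stops being hot when a - t = b + t, i.e. at t = (a - b)/2. So the temperature of a switch is (a - b)/2.
Temperature = (Left option - Right option) / 2
= (30 - (-35)) / 2
= 65 / 2
= 65/2

65/2


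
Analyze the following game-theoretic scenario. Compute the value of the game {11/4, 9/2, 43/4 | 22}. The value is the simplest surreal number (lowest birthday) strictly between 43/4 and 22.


Left options: {11/4, 9/2, 43/4}, max = 43/4
Right options: {22}, min = 22
All options are numbers and max(Left) < min(Right), so by the simplicity theorem the value is the simplest (earliest-born) number strictly between 43/4 and 22.
Integers 11 through 21 all lie strictly between 43/4 and 22.
Among integers, the simplest (lowest birthday = smallest |n|; 0 is born on day 0, +-n on day n) is 11.
No non-integer in the interval can be simpler: if x is a non-integer in the interval, then floor(x) or ceil(x) also lies in the interval (the interval contains an integer), and both are proper prefixes of x's sign expansion, i.e. born earlier. So the game value is 11.
Game value = 11

11


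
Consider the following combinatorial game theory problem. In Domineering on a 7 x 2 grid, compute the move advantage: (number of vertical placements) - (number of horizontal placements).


Board is 7 x 2 (rows x cols).
Left (vertical) placements: (rows-1) * cols = 6 * 2 = 12
Right (horizontal) placements: rows * (cols-1) = 7 * 1 = 7
Advantage = Left - Right = 12 - 7 = 5

5


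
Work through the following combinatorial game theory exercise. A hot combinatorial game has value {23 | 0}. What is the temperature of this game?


The game is {23 | 0}, a switch {a | b} with numbers a > b.
Cooling {a | b} by t gives {a - t | b + t}, which stops being hot when a - t = b + t, i.e. at t = (a - b)/2. So the temperature of a switch is (a - b)/2.
Temperature = (Left option - Right option) / 2
= (23 - (0)) / 2
= 23 / 2
= 23/2

23/2


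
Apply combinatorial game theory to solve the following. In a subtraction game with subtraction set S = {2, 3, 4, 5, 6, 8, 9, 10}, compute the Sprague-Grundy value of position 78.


The subtraction set is S = {2, 3, 4, 5, 6, 8, 9, 10}.
G(k) = mex{ G(k - s) : s in S, s <= k }. We compute iteratively: G(0) = 0.
G(1) = mex({}) = 0
G(2) = mex({0}) = 1
G(3) = mex({0}) = 1
G(4) = mex({0, 1}) = 2
G(5) = mex({0, 1}) = 2
G(6) = mex({0, 1, 2}) = 3
G(7) = mex({0, 1, 2}) = 3
G(8) = mex({0, 1, 2, 3}) = 4
G(9) = mex({0, 1, 2, 3}) = 4
G(10) = mex({0, 1, 2, 3, 4}) = 5
G(11) = mex({0, 1, 2, 3, 4}) = 5
G(12) = mex({1, 2, 3, 4, 5}) = 0
G(13) = mex({1, 2, 3, 4, 5}) = 0
G(14) = mex({0, 2, 3, 4, 5}) = 1
G(15) = mex({0, 2, 3, 4, 5}) = 1
G(16) = mex({0, 1, 3, 4, 5}) = 2
G(17) = mex({0, 1, 3, 4, 5}) = 2
G(18) = mex({0, 1, 2, 4, 5}) = 3
G(19) = mex({0, 1, 2, 4, 5}) = 3
G(20) = mex({0, 1, 2, 3, 5}) = 4
G(21) = mex({0, 1, 2, 3, 5}) = 4
Observe that G(12)..G(21) = 0, 0, 1, 1, 2, 2, 3, 3, 4, 4 repeats G(0)..G(9) = 0, 0, 1, 1, 2, 2, 3, 3, 4, 4.
For k >= max(S) = 10, G(k) is determined by the previous 10 values G(k-10)..G(k-1); a window of 10 consecutive values has recurred shifted by 12, so by induction G(k + 12) = G(k) for all k >= 0: the sequence is periodic from the start with period 12.
One period: G(0..11) = 0, 0, 1, 1, 2, 2, 3, 3, 4, 4, 5, 5.
78 mod 12 = 6, so G(78) = G(6) = 3.

3


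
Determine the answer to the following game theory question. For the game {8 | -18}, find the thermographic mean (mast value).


Game = {8 | -18}, a switch {a | b} with numbers a > b.
Its thermograph has left wall a - t and right wall b + t, which meet at t = (a - b)/2, where both equal (a + b)/2. So the mast (mean value) is at (a + b)/2.
Mean = (8 + (-18))/2 = -10/2 = -5

-5


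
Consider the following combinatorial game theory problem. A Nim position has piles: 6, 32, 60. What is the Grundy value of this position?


We need the XOR (exclusive or) of all pile sizes.
After XOR-ing pile 1 (size 6): 0 XOR 6 = 6
After XOR-ing pile 2 (size 32): 6 XOR 32 = 38
After XOR-ing pile 3 (size 60): 38 XOR 60 = 26
The Nim-value of this position is 26.

26


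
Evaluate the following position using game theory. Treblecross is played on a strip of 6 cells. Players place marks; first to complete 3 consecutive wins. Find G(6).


Treblecross: place X on empty cells; 3-in-a-row wins.
Playing within two cells of an existing X lets the opponent win at once, so sensible play treats the cells i-2..i+2 around each X as dead. The player left with no safe cell loses, so this is a normal-play take-away game on strips of safe cells.
Placing X at cell i (0-indexed) of a strip of k safe cells leaves independent strips of sizes max(0, i-2) and max(0, k-i-3). Hence G(k) = mex{ G(max(0,i-2)) XOR G(max(0,k-i-3)) : 0 <= i < k }, with G(0) = 0.
G(1): splits (0,0):0^0=0 -> mex({0}) = 1
G(2): splits (0,0):0^0=0 -> mex({0}) = 1
G(3): splits (0,0):0^0=0 -> mex({0}) = 1
G(4): splits (0,1):0^1=1 (0,0):0^0=0 -> mex({0, 1}) = 2
G(5): splits (0,2):0^1=1 (0,1):0^1=1 (0,0):0^0=0 -> mex({0, 1}) = 2
G(6) = mex({1}) = 0
Therefore G(6) = 0.

0


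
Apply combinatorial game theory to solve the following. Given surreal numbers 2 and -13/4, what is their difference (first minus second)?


x = 2, y = -13/4
Converting to common denominator: 4
x = 8/4, y = -13/4
x - y = 2 - -13/4 = 21/4

21/4


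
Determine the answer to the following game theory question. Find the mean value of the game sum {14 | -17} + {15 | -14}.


G1 = {14 | -17}, G2 = {15 | -14}
Each is a switch {a | b} with numbers a > b; its mean value is (a + b)/2, and mean value is additive over game sums: m(G1 + G2) = m(G1) + m(G2).
Mean of G1 = (14 + (-17))/2 = -3/2 = -3/2
Mean of G2 = (15 + (-14))/2 = 1/2 = 1/2
Mean of G1 + G2 = -3/2 + 1/2 = -1

-1


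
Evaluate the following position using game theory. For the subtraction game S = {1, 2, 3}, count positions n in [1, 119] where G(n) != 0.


Subtraction set S = {1, 2, 3}, so G(n) = n mod 4.
G(n) = 0 when n is a multiple of 4.
Multiples of 4 in [1, 119]: 29
N-positions (nonzero Grundy) = 119 - 29 = 90

90


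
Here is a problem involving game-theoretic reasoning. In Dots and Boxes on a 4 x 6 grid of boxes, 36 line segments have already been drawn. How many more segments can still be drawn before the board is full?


Grid: 4 x 6 boxes, i.e. 5 rows and 7 columns of dots.
Horizontal edges: (rows + 1) * cols = 5 * 6 = 30
Vertical edges: rows * (cols + 1) = 4 * 7 = 28
Total edges: 30 + 28 = 58
Edges drawn: 36
Remaining: 58 - 36 = 22

22


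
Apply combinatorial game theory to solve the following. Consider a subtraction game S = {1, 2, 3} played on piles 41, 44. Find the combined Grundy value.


Subtraction set: {1, 2, 3}
For this subtraction set, G(n) = n mod 4 (period = max + 1 = 4).
Pile 1 (size 41): G(41) = 41 mod 4 = 1
Pile 2 (size 44): G(44) = 44 mod 4 = 0
Total Grundy value = XOR of all: 1 XOR 0 = 1

1


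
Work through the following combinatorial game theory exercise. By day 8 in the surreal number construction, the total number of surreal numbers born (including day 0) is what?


Day 0: {|} = 0 is born. Count = 1.
Day n: the number of surreal numbers born by day n is 2^(n+1) - 1.
By day 0: 2^1 - 1 = 1
By day 1: 2^2 - 1 = 3
By day 2: 2^3 - 1 = 7
By day 3: 2^4 - 1 = 15
By day 4: 2^5 - 1 = 31
By day 5: 2^6 - 1 = 63
By day 6: 2^7 - 1 = 127
By day 7: 2^8 - 1 = 255
By day 8: 2^9 - 1 = 511
By day 8: 511 surreal numbers.

511


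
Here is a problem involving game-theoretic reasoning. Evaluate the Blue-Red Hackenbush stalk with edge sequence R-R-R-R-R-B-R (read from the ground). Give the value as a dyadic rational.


Edges (from ground): R-R-R-R-R-B-R
By Berlekamp's sign-expansion rule, a Blue-Red Hackenbush stalk has the value of the surreal number whose sign sequence is the edge sequence with B -> + and R -> -.
Sign sequence: -----+-
Trace the sign expansion in the surreal number tree, starting from 0:
Edge 1: R (sign -) -> bounds (-inf, 0), value = -1
Edge 2: R (sign -) -> bounds (-inf, -1), value = -2
Edge 3: R (sign -) -> bounds (-inf, -2), value = -3
Edge 4: R (sign -) -> bounds (-inf, -3), value = -4
Edge 5: R (sign -) -> bounds (-inf, -4), value = -5
Edge 6: B (sign +) -> bounds (-5, -4), value = -9/2
Edge 7: R (sign -) -> bounds (-5, -9/2), value = -19/4
Game value = -19/4

-19/4


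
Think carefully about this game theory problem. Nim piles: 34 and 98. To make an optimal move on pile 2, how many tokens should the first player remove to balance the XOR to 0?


Piles: 34 and 98
Current XOR: 34 XOR 98 = 64 (non-zero, so this is an N-position).
To make the XOR zero, we need to find a move that balances the piles.
For pile 2 (size 98): target = 98 XOR 64 = 34
We reduce pile 2 from 98 to 34.
Tokens removed: 98 - 34 = 64
Verification: 34 XOR 34 = 0

64


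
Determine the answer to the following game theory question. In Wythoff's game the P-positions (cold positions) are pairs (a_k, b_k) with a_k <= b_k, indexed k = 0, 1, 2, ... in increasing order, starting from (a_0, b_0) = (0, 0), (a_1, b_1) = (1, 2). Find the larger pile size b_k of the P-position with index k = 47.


By Wythoff's theorem, a_k = floor(k * phi) and b_k = floor(k * phi^2) = a_k + k, where phi = (1 + sqrt(5))/2 is the golden ratio.
phi = (1 + sqrt(5))/2 = 1.618034
phi^2 = phi + 1 = 2.618034
k = 47
k * phi^2 = 47 * 2.618034 = 123.047597
b_47 = floor(k * phi^2) = 123 (check: a_47 + k = 76 + 47 = 123)

123


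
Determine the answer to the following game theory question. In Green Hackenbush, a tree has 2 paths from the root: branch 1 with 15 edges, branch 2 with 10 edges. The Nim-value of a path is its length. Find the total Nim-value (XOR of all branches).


The tree has 2 branches from the ground vertex.
In Green Hackenbush, the Nim-value of a simple path of length k is k.
Branch 1: length 15, Nim-value = 15
Branch 2: length 10, Nim-value = 10
Total Nim-value = XOR of all branch values:
0 XOR 15 = 15
15 XOR 10 = 5
Nim-value of the tree = 5

5


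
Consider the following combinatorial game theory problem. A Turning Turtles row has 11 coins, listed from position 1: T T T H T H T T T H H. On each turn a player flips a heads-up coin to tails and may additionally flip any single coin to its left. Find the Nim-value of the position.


Coins: T T T H T H T T T H H
Key fact: a single head at position k behaves exactly like a Nim heap of size k (turning it to T and optionally flipping a coin at j < k corresponds to moving the heap from k to j, or to 0), and heads combine as a disjunctive sum (two heads at the same place would cancel, matching j XOR j = 0). So the Nim-value is the XOR of the 1-indexed positions of the heads.
Face-up positions (1-indexed): [4, 6, 10, 11]
XOR 0 with 4: 0 XOR 4 = 4
XOR 4 with 6: 4 XOR 6 = 2
XOR 2 with 10: 2 XOR 10 = 8
XOR 8 with 11: 8 XOR 11 = 3
Nim-value = 3

3


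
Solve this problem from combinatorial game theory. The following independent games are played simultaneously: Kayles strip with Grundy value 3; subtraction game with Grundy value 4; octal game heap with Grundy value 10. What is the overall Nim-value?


By the Sprague-Grundy theorem, the Grundy value of a sum of games is the XOR of individual Grundy values.
Kayles strip: Grundy value = 3. Running XOR: 0 XOR 3 = 3
subtraction game: Grundy value = 4. Running XOR: 3 XOR 4 = 7
octal game heap: Grundy value = 10. Running XOR: 7 XOR 10 = 13
The combined Grundy value is 13.

13


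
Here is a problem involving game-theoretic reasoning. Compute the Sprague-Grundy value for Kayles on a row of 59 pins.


Kayles: a move removes 1 or 2 adjacent pins from a contiguous row.
Removing pins from a row of k leaves two independent rows (a, b) with a + b = k - 1 (one pin) or a + b = k - 2 (two pins); an end removal gives a = 0.
By Sprague-Grundy, G(k) = mex{ G(a) XOR G(b) } over all these splits. G(0) = 0.
G(1): splits (0,0):0^0=0 -> mex({0}) = 1
G(2): splits (0,1):0^1=1 (0,0):0^0=0 -> mex({0, 1}) = 2
G(3): splits (0,2):0^2=2 (1,1):1^1=0 (0,1):0^1=1 -> mex({0, 1, 2}) = 3
G(4): splits (0,3):0^3=3 (1,2):1^2=3 (0,2):0^2=2 (1,1):1^1=0 -> mex({0, 2, 3}) = 1
G(5): splits (0,4):0^1=1 (1,3):1^3=2 (2,2):2^2=0 (0,3):0^3=3 (1,2):1^2=3 -> mex({0, 1, 2, 3}) = 4
G(6) = mex({0, 1, 2, 4}) = 3
G(7) = mex({0, 1, 3, 4, 5}) = 2
G(8) = mex({0, 2, 3, 5, 6}) = 1
G(9) = mex({0, 1, 2, 3, 6, 7}) = 4
G(10) = mex({0, 1, 3, 4, 5, 7}) = 2
G(11) = mex({0, 1, 2, 3, 4, 5}) = 6
G(12) = mex({0, 1, 2, 3, 5, 6, 7}) = 4
G(13) = mex({0, 2, 3, 4, 6, 7}) = 1
G(14) = mex({0, 1, 4, 5, 6, 7}) = 2
G(15) = mex({0, 1, 2, 3, 4, 5, 6}) = 7
G(16) = mex({0, 2, 3, 5, 6, 7}) = 1
G(17) = mex({0, 1, 2, 3, 5, 6, 7}) = 4
G(18) = mex({0, 1, 2, 4, 5, 6}) = 3
G(19) = mex({0, 1, 3, 4, 5, 7}) = 2
G(20) = mex({0, 2, 3, 4, 5, 6, 7}) = 1
G(21) = mex({0, 1, 2, 3, 5, 6, 7}) = 4
G(22) = mex({0, 1, 2, 3, 4, 5, 7}) = 6
G(23) = mex({0, 1, 2, 3, 4, 5, 6}) = 7
G(24) = mex({0, 1, 2, 3, 5, 6, 7}) = 4
G(25) = mex({0, 2, 3, 4, 6, 7}) = 1
G(26) = mex({0, 1, 3, 4, 5, 6, 7}) = 2
G(27) = mex({0, 1, 2, 3, 4, 5, 6, 7}) = 8
G(28) = mex({0, 1, 2, 3, 4, 6, 7, 8}) = 5
G(29) = mex({0, 1, 2, 3, 5, 6, 7, 8, 9}) = 4
G(30) = mex({0, 1, 2, 3, 4, 5, 6, 9, 10}) = 7
G(31) = mex({0, 1, 3, 4, 5, 7, 10, 11}) = 2
G(32) = mex({0, 2, 3, 4, 5, 6, 7, 9, 11}) = 1
G(33) = mex({0, 1, 2, 3, 4, 5, 6, 7, 9, 12}) = 8
G(34) = mex({0, 1, 2, 3, 4, 5, 7, 8, 11, 12}) = 6
G(35) = mex({0, 1, 2, 3, 4, 5, 6, 8, 9, 10, 11}) = 7
G(36) = mex({0, 1, 2, 3, 5, 6, 7, 9, 10}) = 4
G(37) = mex({0, 2, 3, 4, 6, 7, 9, 10, 11, 12}) = 1
G(38) = mex({0, 1, 3, 4, 5, 6, 7, 9, 10, 11, 12}) = 2
G(39) = mex({0, 1, 2, 4, 5, 6, 7, 9, 10, 12, 14}) = 3
G(40) = mex({0, 2, 3, 4, 6, 7, 11, 12, 14}) = 1
G(41) = mex({0, 1, 2, 3, 5, 6, 7, 9, 10, 11, 12}) = 4
G(42) = mex({0, 1, 2, 3, 4, 5, 6, 9, 10}) = 7
G(43) = mex({0, 1, 3, 4, 5, 7, 9, 10, 12, 15}) = 2
G(44) = mex({0, 2, 3, 4, 5, 6, 7, 9, 10, 12, 15}) = 1
G(45) = mex({0, 1, 2, 3, 4, 5, 6, 7, 9, 10, 12, 14}) = 8
G(46) = mex({0, 1, 3, 4, 5, 7, 8, 11, 12, 14}) = 2
G(47) = mex({0, 1, 2, 3, 4, 5, 6, 8, 9, 10, 11, 12}) = 7
G(48) = mex({0, 1, 2, 3, 5, 6, 7, 9, 10}) = 4
G(49) = mex({0, 2, 3, 4, 6, 7, 9, 10, 11, 12, 15}) = 1
G(50) = mex({0, 1, 4, 5, 6, 7, 9, 11, 12, 14, 15}) = 2
G(51) = mex({0, 1, 2, 3, 4, 5, 6, 7, 9, 12, 14, 15}) = 8
G(52) = mex({0, 2, 3, 4, 5, 6, 7, 8, 11, 12, 15}) = 1
G(53) = mex({0, 1, 2, 3, 5, 6, 7, 8, 9, 10, 11, 12}) = 4
G(54) = mex({0, 1, 2, 3, 4, 5, 6, 9, 10}) = 7
G(55) = mex({0, 1, 3, 4, 5, 7, 9, 10, 11, 12}) = 2
G(56) = mex({0, 2, 3, 4, 5, 6, 7, 9, 10, 11, 12, 13, 14}) = 1
G(57) = mex({0, 1, 2, 3, 5, 6, 7, 9, 10, 12, 13, 14, 15}) = 4
G(58) = mex({0, 1, 3, 4, 5, 7, 11, 12, 14, 15}) = 2
G(59) = mex({0, 1, 2, 3, 4, 5, 6, 9, 10, 11, 12, 15}) = 7
Therefore G(59) = 7.

7


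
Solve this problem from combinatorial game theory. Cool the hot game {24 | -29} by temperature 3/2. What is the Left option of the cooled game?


Original game: {24 | -29} (a switch {a | b} with a > b).
Cooling by t (for t below the temperature (a - b)/2 = 53/2) taxes each move by t: {a | b} cooled by t is {a - t | b + t}.
Cooling amount: t = 3/2
Cooled Left option: 24 - 3/2 = 45/2
Cooled Right option: -29 + 3/2 = -55/2
Cooled game: {45/2 | -55/2}
Left option = 45/2

45/2


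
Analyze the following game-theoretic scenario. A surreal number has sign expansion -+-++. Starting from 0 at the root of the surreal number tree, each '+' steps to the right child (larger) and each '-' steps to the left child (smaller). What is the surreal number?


Sign expansion: -+-++
Rule: track bounds (lo, hi), initially (-inf, +inf). On '+', the current value becomes lo and we move to the simplest number in (value, hi): value + 1 if hi = +inf, otherwise the midpoint (value + hi)/2. On '-', the current value becomes hi and we move to value - 1 if lo = -inf, otherwise the midpoint (lo + value)/2.
Start at 0.
Step 1: sign = -, move left. Bounds: (-inf, 0). Value = -1
Step 2: sign = +, move right. Bounds: (-1, 0). Value = -1/2
Step 3: sign = -, move left. Bounds: (-1, -1/2). Value = -3/4
Step 4: sign = +, move right. Bounds: (-3/4, -1/2). Value = -5/8
Step 5: sign = +, move right. Bounds: (-5/8, -1/2). Value = -9/16
The surreal number with sign expansion -+-++ is -9/16.

-9/16


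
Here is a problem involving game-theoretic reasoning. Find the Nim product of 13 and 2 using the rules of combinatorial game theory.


Nim multiplication is bilinear over XOR: (u XOR v) * w = (u*w) XOR (v*w).
So we split each operand into its bit components and XOR the pairwise Nim products.
13 = 1 + 4 + 8 (as XOR of powers of 2).
2 = 2 (as XOR of powers of 2).
Using the standard Nim-product table on single bits:
  2*2 = 3,   2*4 = 8,   2*8 = 12,
  4*4 = 6,   4*8 = 11,  8*8 = 13,
and  1*x = x (identity), k*l = l*k (commutative).
Pairwise Nim products:
  1 * 2 = 2
  4 * 2 = 8
  8 * 2 = 12
XOR them: 2 XOR 8 XOR 12 = 6.
Result: 13 * 2 = 6 (in Nim).

6


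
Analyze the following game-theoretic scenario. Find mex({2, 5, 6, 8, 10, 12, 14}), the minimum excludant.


Set = {2, 5, 6, 8, 10, 12, 14}
0 is NOT in the set. This is the mex.
mex = 0

0


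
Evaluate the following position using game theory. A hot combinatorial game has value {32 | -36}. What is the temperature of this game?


The game is {32 | -36}, a switch {a | b} with numbers a > b.
Cooling {a | b} by t gives {a - t | b + t}, which stops being hot when a - t = b + t, i.e. at t = (a - b)/2. So the temperature of a switch is (a - b)/2.
Temperature = (Left option - Right option) / 2
= (32 - (-36)) / 2
= 68 / 2
= 34

34


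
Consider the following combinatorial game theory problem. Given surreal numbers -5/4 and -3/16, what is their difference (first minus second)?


x = -5/4, y = -3/16
Converting to common denominator: 16
x = -20/16, y = -3/16
x - y = -5/4 - -3/16 = -17/16

-17/16


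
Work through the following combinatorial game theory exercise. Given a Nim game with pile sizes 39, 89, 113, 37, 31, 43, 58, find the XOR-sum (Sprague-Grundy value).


We need the XOR (exclusive or) of all pile sizes.
After XOR-ing pile 1 (size 39): 0 XOR 39 = 39
After XOR-ing pile 2 (size 89): 39 XOR 89 = 126
After XOR-ing pile 3 (size 113): 126 XOR 113 = 15
After XOR-ing pile 4 (size 37): 15 XOR 37 = 42
After XOR-ing pile 5 (size 31): 42 XOR 31 = 53
After XOR-ing pile 6 (size 43): 53 XOR 43 = 30
After XOR-ing pile 7 (size 58): 30 XOR 58 = 36
The Nim-value of this position is 36.

36


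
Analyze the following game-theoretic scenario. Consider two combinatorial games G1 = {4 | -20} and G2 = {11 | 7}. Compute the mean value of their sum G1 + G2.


G1 = {4 | -20}, G2 = {11 | 7}
Each is a switch {a | b} with numbers a > b; its mean value is (a + b)/2, and mean value is additive over game sums: m(G1 + G2) = m(G1) + m(G2).
Mean of G1 = (4 + (-20))/2 = -16/2 = -8
Mean of G2 = (11 + (7))/2 = 18/2 = 9
Mean of G1 + G2 = -8 + 9 = 1

1


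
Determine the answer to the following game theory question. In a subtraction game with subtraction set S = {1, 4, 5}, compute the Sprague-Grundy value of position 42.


The subtraction set is S = {1, 4, 5}.
G(k) = mex{ G(k - s) : s in S, s <= k }. We compute iteratively: G(0) = 0.
G(1) = mex({0}) = 1
G(2) = mex({1}) = 0
G(3) = mex({0}) = 1
G(4) = mex({0, 1}) = 2
G(5) = mex({0, 1, 2}) = 3
G(6) = mex({0, 1, 3}) = 2
G(7) = mex({0, 1, 2}) = 3
G(8) = mex({1, 2, 3}) = 0
G(9) = mex({0, 2, 3}) = 1
G(10) = mex({1, 2, 3}) = 0
G(11) = mex({0, 2, 3}) = 1
G(12) = mex({0, 1, 3}) = 2
Observe that G(8)..G(12) = 0, 1, 0, 1, 2 repeats G(0)..G(4) = 0, 1, 0, 1, 2.
For k >= max(S) = 5, G(k) is determined by the previous 5 values G(k-5)..G(k-1); a window of 5 consecutive values has recurred shifted by 8, so by induction G(k + 8) = G(k) for all k >= 0: the sequence is periodic from the start with period 8.
One period: G(0..7) = 0, 1, 0, 1, 2, 3, 2, 3.
42 mod 8 = 2, so G(42) = G(2) = 0.

0


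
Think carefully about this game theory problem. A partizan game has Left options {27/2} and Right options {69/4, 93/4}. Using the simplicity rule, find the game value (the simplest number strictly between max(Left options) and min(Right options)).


Left options: {27/2}, max = 27/2
Right options: {69/4, 93/4}, min = 69/4
All options are numbers and max(Left) < min(Right), so by the simplicity theorem the value is the simplest (earliest-born) number strictly between 27/2 and 69/4.
Integers 14 through 17 all lie strictly between 27/2 and 69/4.
Among integers, the simplest (lowest birthday = smallest |n|; 0 is born on day 0, +-n on day n) is 14.
No non-integer in the interval can be simpler: if x is a non-integer in the interval, then floor(x) or ceil(x) also lies in the interval (the interval contains an integer), and both are proper prefixes of x's sign expansion, i.e. born earlier. So the game value is 14.
Game value = 14

14


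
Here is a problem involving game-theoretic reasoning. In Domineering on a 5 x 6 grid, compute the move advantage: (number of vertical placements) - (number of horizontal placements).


Board is 5 x 6 (rows x cols).
Left (vertical) placements: (rows-1) * cols = 4 * 6 = 24
Right (horizontal) placements: rows * (cols-1) = 5 * 5 = 25
Advantage = Left - Right = 24 - 25 = -1

-1


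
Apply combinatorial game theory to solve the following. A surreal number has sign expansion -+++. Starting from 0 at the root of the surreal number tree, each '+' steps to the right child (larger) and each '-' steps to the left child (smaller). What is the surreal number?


Sign expansion: -+++
Rule: track bounds (lo, hi), initially (-inf, +inf). On '+', the current value becomes lo and we move to the simplest number in (value, hi): value + 1 if hi = +inf, otherwise the midpoint (value + hi)/2. On '-', the current value becomes hi and we move to value - 1 if lo = -inf, otherwise the midpoint (lo + value)/2.
Start at 0.
Step 1: sign = -, move left. Bounds: (-inf, 0). Value = -1
Step 2: sign = +, move right. Bounds: (-1, 0). Value = -1/2
Step 3: sign = +, move right. Bounds: (-1/2, 0). Value = -1/4
Step 4: sign = +, move right. Bounds: (-1/4, 0). Value = -1/8
The surreal number with sign expansion -+++ is -1/8.

-1/8


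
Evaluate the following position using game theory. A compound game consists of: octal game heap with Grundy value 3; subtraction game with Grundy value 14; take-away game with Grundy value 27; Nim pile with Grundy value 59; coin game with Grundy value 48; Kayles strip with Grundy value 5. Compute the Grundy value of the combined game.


By the Sprague-Grundy theorem, the Grundy value of a sum of games is the XOR of individual Grundy values.
octal game heap: Grundy value = 3. Running XOR: 0 XOR 3 = 3
subtraction game: Grundy value = 14. Running XOR: 3 XOR 14 = 13
take-away game: Grundy value = 27. Running XOR: 13 XOR 27 = 22
Nim pile: Grundy value = 59. Running XOR: 22 XOR 59 = 45
coin game: Grundy value = 48. Running XOR: 45 XOR 48 = 29
Kayles strip: Grundy value = 5. Running XOR: 29 XOR 5 = 24
The combined Grundy value is 24.

24


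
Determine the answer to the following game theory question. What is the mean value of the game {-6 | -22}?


Game = {-6 | -22}, a switch {a | b} with numbers a > b.
Its thermograph has left wall a - t and right wall b + t, which meet at t = (a - b)/2, where both equal (a + b)/2. So the mast (mean value) is at (a + b)/2.
Mean = (-6 + (-22))/2 = -28/2 = -14

-14


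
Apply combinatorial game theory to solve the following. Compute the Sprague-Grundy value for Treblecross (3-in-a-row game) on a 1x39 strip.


Treblecross: place X on empty cells; 3-in-a-row wins.
Playing within two cells of an existing X lets the opponent win at once, so sensible play treats the cells i-2..i+2 around each X as dead. The player left with no safe cell loses, so this is a normal-play take-away game on strips of safe cells.
Placing X at cell i (0-indexed) of a strip of k safe cells leaves independent strips of sizes max(0, i-2) and max(0, k-i-3). Hence G(k) = mex{ G(max(0,i-2)) XOR G(max(0,k-i-3)) : 0 <= i < k }, with G(0) = 0.
G(1): splits (0,0):0^0=0 -> mex({0}) = 1
G(2): splits (0,0):0^0=0 -> mex({0}) = 1
G(3): splits (0,0):0^0=0 -> mex({0}) = 1
G(4): splits (0,1):0^1=1 (0,0):0^0=0 -> mex({0, 1}) = 2
G(5): splits (0,2):0^1=1 (0,1):0^1=1 (0,0):0^0=0 -> mex({0, 1}) = 2
G(6) = mex({1}) = 0
G(7) = mex({0, 1, 2}) = 3
G(8) = mex({0, 1, 2}) = 3
G(9) = mex({0, 2}) = 1
G(10) = mex({0, 2, 3}) = 1
G(11) = mex({0, 3}) = 1
G(12) = mex({1, 3}) = 0
G(13) = mex({0, 1, 2, 3}) = 4
G(14) = mex({0, 1, 2}) = 3
G(15) = mex({0, 1, 2}) = 3
G(16) = mex({0, 1, 2, 4}) = 3
G(17) = mex({0, 1, 3, 4}) = 2
G(18) = mex({0, 1, 3, 4}) = 2
G(19) = mex({0, 1, 3, 5}) = 2
G(20) = mex({0, 1, 2, 3, 5}) = 4
G(21) = mex({0, 1, 2, 3, 5}) = 4
G(22) = mex({1, 2, 6}) = 0
G(23) = mex({0, 1, 2, 3, 4, 6}) = 5
G(24) = mex({0, 1, 2, 3, 4}) = 5
G(25) = mex({0, 1, 3, 4, 7}) = 2
G(26) = mex({0, 1, 3, 4, 5, 7}) = 2
G(27) = mex({0, 1, 3, 5}) = 2
G(28) = mex({0, 1, 2, 5}) = 3
G(29) = mex({0, 1, 2, 4, 5, 6}) = 3
G(30) = mex({1, 2, 4, 6}) = 0
G(31) = mex({0, 1, 2, 3, 4, 6}) = 5
G(32) = mex({1, 2, 3, 4, 7}) = 0
G(33) = mex({0, 3, 7}) = 1
G(34) = mex({0, 2, 3, 5, 7}) = 1
G(35) = mex({0, 2, 3, 5, 6}) = 1
G(36) = mex({0, 1, 2, 5, 6}) = 3
G(37) = mex({0, 1, 2, 4, 5, 6}) = 3
G(38) = mex({0, 1, 2, 4}) = 3
G(39) = mex({0, 1, 2, 3, 4, 7}) = 5
Therefore G(39) = 5.

5


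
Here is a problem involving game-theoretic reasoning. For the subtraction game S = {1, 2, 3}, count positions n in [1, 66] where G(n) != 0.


Subtraction set S = {1, 2, 3}, so G(n) = n mod 4.
G(n) = 0 when n is a multiple of 4.
Multiples of 4 in [1, 66]: 16
N-positions (nonzero Grundy) = 66 - 16 = 50

50


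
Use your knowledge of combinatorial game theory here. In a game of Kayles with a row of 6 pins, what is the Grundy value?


Kayles: a move removes 1 or 2 adjacent pins from a contiguous row.
Removing pins from a row of k leaves two independent rows (a, b) with a + b = k - 1 (one pin) or a + b = k - 2 (two pins); an end removal gives a = 0.
By Sprague-Grundy, G(k) = mex{ G(a) XOR G(b) } over all these splits. G(0) = 0.
G(1): splits (0,0):0^0=0 -> mex({0}) = 1
G(2): splits (0,1):0^1=1 (0,0):0^0=0 -> mex({0, 1}) = 2
G(3): splits (0,2):0^2=2 (1,1):1^1=0 (0,1):0^1=1 -> mex({0, 1, 2}) = 3
G(4): splits (0,3):0^3=3 (1,2):1^2=3 (0,2):0^2=2 (1,1):1^1=0 -> mex({0, 2, 3}) = 1
G(5): splits (0,4):0^1=1 (1,3):1^3=2 (2,2):2^2=0 (0,3):0^3=3 (1,2):1^2=3 -> mex({0, 1, 2, 3}) = 4
G(6) = mex({0, 1, 2, 4}) = 3
Therefore G(6) = 3.

3


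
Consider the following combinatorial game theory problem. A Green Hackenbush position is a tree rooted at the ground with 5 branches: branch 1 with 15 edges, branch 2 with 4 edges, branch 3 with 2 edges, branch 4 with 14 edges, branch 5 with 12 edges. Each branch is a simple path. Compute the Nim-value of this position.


The tree has 5 branches from the ground vertex.
In Green Hackenbush, the Nim-value of a simple path of length k is k.
Branch 1: length 15, Nim-value = 15
Branch 2: length 4, Nim-value = 4
Branch 3: length 2, Nim-value = 2
Branch 4: length 14, Nim-value = 14
Branch 5: length 12, Nim-value = 12
Total Nim-value = XOR of all branch values:
0 XOR 15 = 15
15 XOR 4 = 11
11 XOR 2 = 9
9 XOR 14 = 7
7 XOR 12 = 11
Nim-value of the tree = 11

11


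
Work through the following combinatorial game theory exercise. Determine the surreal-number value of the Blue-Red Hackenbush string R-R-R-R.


Edges (from ground): R-R-R-R
By Berlekamp's sign-expansion rule, a Blue-Red Hackenbush stalk has the value of the surreal number whose sign sequence is the edge sequence with B -> + and R -> -.
Sign sequence: ----
Trace the sign expansion in the surreal number tree, starting from 0:
Edge 1: R (sign -) -> bounds (-inf, 0), value = -1
Edge 2: R (sign -) -> bounds (-inf, -1), value = -2
Edge 3: R (sign -) -> bounds (-inf, -2), value = -3
Edge 4: R (sign -) -> bounds (-inf, -3), value = -4
Game value = -4

-4


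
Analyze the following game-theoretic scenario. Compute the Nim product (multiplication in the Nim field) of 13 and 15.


Nim multiplication is bilinear over XOR: (u XOR v) * w = (u*w) XOR (v*w).
So we split each operand into its bit components and XOR the pairwise Nim products.
13 = 1 + 4 + 8 (as XOR of powers of 2).
15 = 1 + 2 + 4 + 8 (as XOR of powers of 2).
Using the standard Nim-product table on single bits:
  2*2 = 3,   2*4 = 8,   2*8 = 12,
  4*4 = 6,   4*8 = 11,  8*8 = 13,
and  1*x = x (identity), k*l = l*k (commutative).
Pairwise Nim products:
  1 * 1 = 1
  1 * 2 = 2
  1 * 4 = 4
  1 * 8 = 8
  4 * 1 = 4
  4 * 2 = 8
  4 * 4 = 6
  4 * 8 = 11
  8 * 1 = 8
  8 * 2 = 12
  8 * 4 = 11
  8 * 8 = 13
XOR them: 1 XOR 2 XOR 4 XOR 8 XOR 4 XOR 8 XOR 6 XOR 11 XOR 8 XOR 12 XOR 11 XOR 13 = 12.
Result: 13 * 15 = 12 (in Nim).

12


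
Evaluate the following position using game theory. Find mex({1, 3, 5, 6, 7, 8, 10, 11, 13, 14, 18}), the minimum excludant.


Set = {1, 3, 5, 6, 7, 8, 10, 11, 13, 14, 18}
0 is NOT in the set. This is the mex.
mex = 0

0


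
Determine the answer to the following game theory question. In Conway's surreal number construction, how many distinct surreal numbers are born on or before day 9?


Day 0: {|} = 0 is born. Count = 1.
Day n: the number of surreal numbers born by day n is 2^(n+1) - 1.
By day 0: 2^1 - 1 = 1
By day 1: 2^2 - 1 = 3
By day 2: 2^3 - 1 = 7
By day 3: 2^4 - 1 = 15
By day 4: 2^5 - 1 = 31
By day 5: 2^6 - 1 = 63
By day 6: 2^7 - 1 = 127
By day 7: 2^8 - 1 = 255
By day 8: 2^9 - 1 = 511
By day 9: 2^10 - 1 = 1023
By day 9: 1023 surreal numbers.

1023


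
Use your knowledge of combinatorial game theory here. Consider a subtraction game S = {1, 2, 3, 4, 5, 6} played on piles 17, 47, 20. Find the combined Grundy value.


Subtraction set: {1, 2, 3, 4, 5, 6}
For this subtraction set, G(n) = n mod 7 (period = max + 1 = 7).
Pile 1 (size 17): G(17) = 17 mod 7 = 3
Pile 2 (size 47): G(47) = 47 mod 7 = 5
Pile 3 (size 20): G(20) = 20 mod 7 = 6
Total Grundy value = XOR of all: 3 XOR 5 XOR 6 = 0

0


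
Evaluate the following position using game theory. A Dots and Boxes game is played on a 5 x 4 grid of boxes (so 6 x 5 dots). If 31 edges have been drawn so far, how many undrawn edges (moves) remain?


Grid: 5 x 4 boxes, i.e. 6 rows and 5 columns of dots.
Horizontal edges: (rows + 1) * cols = 6 * 4 = 24
Vertical edges: rows * (cols + 1) = 5 * 5 = 25
Total edges: 24 + 25 = 49
Edges drawn: 31
Remaining: 49 - 31 = 18

18


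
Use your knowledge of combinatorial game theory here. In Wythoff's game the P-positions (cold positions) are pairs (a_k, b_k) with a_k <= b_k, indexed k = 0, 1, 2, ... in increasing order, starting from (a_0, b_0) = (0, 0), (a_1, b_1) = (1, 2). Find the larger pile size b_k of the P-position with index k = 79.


By Wythoff's theorem, a_k = floor(k * phi) and b_k = floor(k * phi^2) = a_k + k, where phi = (1 + sqrt(5))/2 is the golden ratio.
phi = (1 + sqrt(5))/2 = 1.618034
phi^2 = phi + 1 = 2.618034
k = 79
k * phi^2 = 79 * 2.618034 = 206.824685
b_79 = floor(k * phi^2) = 206 (check: a_79 + k = 127 + 79 = 206)

206


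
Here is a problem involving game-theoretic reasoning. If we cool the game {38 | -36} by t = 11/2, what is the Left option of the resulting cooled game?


Original game: {38 | -36} (a switch {a | b} with a > b).
Cooling by t (for t below the temperature (a - b)/2 = 37) taxes each move by t: {a | b} cooled by t is {a - t | b + t}.
Cooling amount: t = 11/2
Cooled Left option: 38 - 11/2 = 65/2
Cooled Right option: -36 + 11/2 = -61/2
Cooled game: {65/2 | -61/2}
Left option = 65/2

65/2
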